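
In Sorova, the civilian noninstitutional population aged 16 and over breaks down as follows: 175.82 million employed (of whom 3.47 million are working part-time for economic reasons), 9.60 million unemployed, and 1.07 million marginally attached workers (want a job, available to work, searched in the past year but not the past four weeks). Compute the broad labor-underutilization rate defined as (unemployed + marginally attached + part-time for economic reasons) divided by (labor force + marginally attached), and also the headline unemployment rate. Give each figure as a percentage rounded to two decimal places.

Broad underutilization rate ≈ 7.58%; headline unemployment rate ≈ 5.18%.

Labor force = 175.82 + 9.60 = 185.42 million.
Numerator = 9.60 + 1.07 + 3.47 = 14.14 million.
Denominator = 185.42 + 1.07 = 186.49 million.
Broad rate = 14.14 / 186.49 = 7.58%.
Headline unemployment rate = 9.60 / 185.42 = 5.18%.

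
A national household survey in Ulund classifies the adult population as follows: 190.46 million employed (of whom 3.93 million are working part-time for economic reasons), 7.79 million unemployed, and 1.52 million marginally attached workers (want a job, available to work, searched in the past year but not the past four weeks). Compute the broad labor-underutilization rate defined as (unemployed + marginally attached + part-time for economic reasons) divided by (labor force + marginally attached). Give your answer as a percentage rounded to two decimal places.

Broad underutilization rate ≈ 6.63%.

Labor force = 190.46 + 7.79 = 198.25 million.
Numerator = 7.79 + 1.52 + 3.93 = 13.24 million.
Denominator = 198.25 + 1.52 = 199.77 million.
Broad rate = 13.24 / 199.77 = 6.63%.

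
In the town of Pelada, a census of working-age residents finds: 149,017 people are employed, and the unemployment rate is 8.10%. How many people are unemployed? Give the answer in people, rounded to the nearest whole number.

Let U be the number unemployed. The labor force is E + U, and U/(E+U) = 0.0810.
So U = 0.0810 × 149,017 / (1 − 0.0810) = 12070.38 / 0.9190 ≈ 13,134.

About 13,134 are unemployed.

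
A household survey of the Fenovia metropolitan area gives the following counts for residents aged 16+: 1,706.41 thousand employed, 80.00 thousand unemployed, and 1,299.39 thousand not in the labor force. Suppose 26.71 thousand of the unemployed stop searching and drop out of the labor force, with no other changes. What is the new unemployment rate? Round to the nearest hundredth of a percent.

Initially, labor force = 1,706.41 + 80.00 = 1,786.41 thousand, so u = 80.00/1,786.41 = 4.48%.
After the change, unemployed and labor force both fall by 26.71 → E = 1,706.41, U = 53.29, labor force = 1,759.70 thousand.
New unemployment rate = 53.29 / 1,759.70 = 3.03%.

New unemployment rate ≈ 3.03%.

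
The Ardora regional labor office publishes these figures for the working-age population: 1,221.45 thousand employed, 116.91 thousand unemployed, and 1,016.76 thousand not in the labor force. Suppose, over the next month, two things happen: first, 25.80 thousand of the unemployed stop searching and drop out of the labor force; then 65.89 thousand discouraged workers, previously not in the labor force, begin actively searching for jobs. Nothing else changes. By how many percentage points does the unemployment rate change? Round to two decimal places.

Initially, labor force = 1,221.45 + 116.91 = 1,338.36 thousand, so u = 116.91/1,338.36 = 8.74%.
After the first change, unemployed and labor force both fall by 25.80 → E = 1,221.45, U = 91.11, labor force = 1,312.56 thousand.
After the second change, unemployed and labor force both rise by 65.89 → E = 1,221.45, U = 157.00, labor force = 1,378.45 thousand.
New unemployment rate = 157.00 / 1,378.45 = 11.39%.
Change = 11.39% − 8.74% = +2.65 percentage points.

The unemployment rate changes by +2.65 percentage points.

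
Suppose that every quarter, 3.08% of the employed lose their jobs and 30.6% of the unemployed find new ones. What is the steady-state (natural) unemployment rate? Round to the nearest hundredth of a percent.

At steady state the flows balance: s·E = f·U, so U/(E+U) = s/(s+f).
u* = 3.08 / (3.08 + 30.6) = 3.08 / 33.68 = 9.14%.

Steady-state unemployment rate ≈ 9.14%.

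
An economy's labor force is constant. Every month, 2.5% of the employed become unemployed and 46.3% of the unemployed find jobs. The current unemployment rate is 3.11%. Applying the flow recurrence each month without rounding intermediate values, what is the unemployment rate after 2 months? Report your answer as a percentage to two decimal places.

With a fixed labor force, u_{t+1} = u_t + s·(1−u_t) − f·u_t = u_t·(1−s−f) + s.
Here 1−s−f = 0.512 and s = 0.025.
u_1 = 0.031100 × 0.512 + 0.025 = 0.040923.
u_2 = 0.040923 × 0.512 + 0.025 = 0.045953.

Unemployment rate after two months ≈ 4.60%.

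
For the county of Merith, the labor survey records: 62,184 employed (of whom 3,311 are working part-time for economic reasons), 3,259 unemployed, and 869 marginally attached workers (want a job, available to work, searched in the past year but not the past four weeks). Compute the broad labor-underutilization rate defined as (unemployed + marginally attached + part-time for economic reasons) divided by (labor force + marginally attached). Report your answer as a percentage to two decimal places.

Broad underutilization rate ≈ 11.22%.

Labor force = 62,184 + 3,259 = 65,443.
Numerator = 3,259 + 869 + 3,311 = 7,439.
Denominator = 65,443 + 869 = 66,312.
Broad rate = 7,439 / 66,312 = 11.22%.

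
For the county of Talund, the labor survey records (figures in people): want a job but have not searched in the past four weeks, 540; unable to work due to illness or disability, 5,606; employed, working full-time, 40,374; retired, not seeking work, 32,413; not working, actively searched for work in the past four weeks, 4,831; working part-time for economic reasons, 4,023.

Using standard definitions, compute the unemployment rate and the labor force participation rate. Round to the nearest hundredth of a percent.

Unemployment rate ≈ 9.81%; labor force participation rate ≈ 56.08%.

Employed = 40,374 + 4,023 = 44,397 (anyone who worked, including part-time for economic reasons, counts as employed).
Unemployed = 4,831.
Labor force = 44,397 + 4,831 = 49,228.
Not in labor force = 540 + 5,606 + 32,413 = 38,559 (those not working and not actively searching are outside the labor force — including those who want a job but have given up searching).
Civilian working-age population = 49,228 + 38,559 = 87,787.
Unemployment rate = 4,831 / 49,228 = 9.81%.
Labor force participation rate = 49,228 / 87,787 = 56.08%.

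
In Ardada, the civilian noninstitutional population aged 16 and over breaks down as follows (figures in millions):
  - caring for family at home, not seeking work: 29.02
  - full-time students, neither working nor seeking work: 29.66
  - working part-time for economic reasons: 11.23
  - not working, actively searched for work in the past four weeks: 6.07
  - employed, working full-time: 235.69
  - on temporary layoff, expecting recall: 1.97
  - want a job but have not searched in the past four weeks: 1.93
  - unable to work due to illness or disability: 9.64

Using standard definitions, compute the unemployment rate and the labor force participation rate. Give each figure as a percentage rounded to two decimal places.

Unemployment rate ≈ 3.15%; labor force participation rate ≈ 78.40%.

Employed = 11.23 + 235.69 = 246.92 million (anyone who worked, including part-time for economic reasons, counts as employed).
Unemployed = 6.07 + 1.97 = 8.04 million (jobless and actively searching, or on temporary layoff).
Labor force = 246.92 + 8.04 = 254.96 million.
Not in labor force = 29.02 + 29.66 + 1.93 + 9.64 = 70.25 million (those not working and not actively searching are outside the labor force — including those who want a job but have given up searching).
Civilian working-age population = 254.96 + 70.25 = 325.21 million.
Unemployment rate = 8.04 / 254.96 = 3.15%.
Labor force participation rate = 254.96 / 325.21 = 78.40%.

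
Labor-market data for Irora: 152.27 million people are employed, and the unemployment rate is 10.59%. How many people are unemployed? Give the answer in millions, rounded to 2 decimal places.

Let U be the number unemployed. The labor force is E + U, and U/(E+U) = 0.1059.
So U = 0.1059 × 152.27 / (1 − 0.1059) = 16.1254 / 0.8941 ≈ 18.04 million.

About 18.04 million are unemployed.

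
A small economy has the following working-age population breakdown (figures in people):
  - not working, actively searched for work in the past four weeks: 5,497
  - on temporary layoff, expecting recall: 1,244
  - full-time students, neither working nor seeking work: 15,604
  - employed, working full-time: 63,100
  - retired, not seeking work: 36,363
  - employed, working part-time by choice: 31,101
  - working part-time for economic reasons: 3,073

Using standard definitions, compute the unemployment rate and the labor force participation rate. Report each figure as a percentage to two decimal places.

Employed = 63,100 + 31,101 + 3,073 = 97,274 (anyone who worked, including part-time for economic reasons, counts as employed).
Unemployed = 5,497 + 1,244 = 6,741 (jobless and actively searching, or on temporary layoff).
Labor force = 97,274 + 6,741 = 104,015.
Not in labor force = 15,604 + 36,363 = 51,967 (those not working and not actively searching are outside the labor force).
Civilian working-age population = 104,015 + 51,967 = 155,982.
Unemployment rate = 6,741 / 104,015 = 6.48%.
Labor force participation rate = 104,015 / 155,982 = 66.68%.

Unemployment rate ≈ 6.48%; labor force participation rate ≈ 66.68%.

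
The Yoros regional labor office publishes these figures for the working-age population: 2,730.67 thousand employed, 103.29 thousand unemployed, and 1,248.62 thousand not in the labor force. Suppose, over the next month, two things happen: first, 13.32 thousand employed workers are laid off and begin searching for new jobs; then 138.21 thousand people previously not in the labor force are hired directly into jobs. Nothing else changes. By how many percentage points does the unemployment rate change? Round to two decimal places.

Initially, labor force = 2,730.67 + 103.29 = 2,833.96 thousand, so u = 103.29/2,833.96 = 3.64%.
After the first change, employed falls and unemployed rises by 13.32; labor force unchanged → E = 2,717.35, U = 116.61, labor force = 2,833.96 thousand.
After the second change, employed and labor force both rise by 138.21; unemployed unchanged → E = 2,855.56, U = 116.61, labor force = 2,972.17 thousand.
New unemployment rate = 116.61 / 2,972.17 = 3.92%.
Change = 3.92% − 3.64% = +0.28 percentage points.

The unemployment rate changes by +0.28 percentage points.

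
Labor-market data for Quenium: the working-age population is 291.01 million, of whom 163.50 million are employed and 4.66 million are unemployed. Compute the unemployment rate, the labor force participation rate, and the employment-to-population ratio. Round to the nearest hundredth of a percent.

Labor force = employed + unemployed = 163.50 + 4.66 = 168.16 million.
Unemployment rate = 4.66 / 168.16 = 2.77%.
Labor force participation rate = 168.16 / 291.01 = 57.78%.
Employment-population ratio = 163.50 / 291.01 = 56.18%.

Unemployment rate ≈ 2.77%; labor force participation rate ≈ 57.78%; employment-population ratio ≈ 56.18%.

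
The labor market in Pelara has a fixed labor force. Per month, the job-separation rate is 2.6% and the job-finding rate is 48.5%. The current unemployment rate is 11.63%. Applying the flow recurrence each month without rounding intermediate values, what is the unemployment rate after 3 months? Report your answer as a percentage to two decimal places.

Unemployment rate after three months ≈ 5.85%.

With a fixed labor force, u_{t+1} = u_t + s·(1−u_t) − f·u_t = u_t·(1−s−f) + s.
Here 1−s−f = 0.489 and s = 0.026.
u_1 = 0.116300 × 0.489 + 0.026 = 0.082871.
u_2 = 0.082871 × 0.489 + 0.026 = 0.066524.
u_3 = 0.066524 × 0.489 + 0.026 = 0.058530.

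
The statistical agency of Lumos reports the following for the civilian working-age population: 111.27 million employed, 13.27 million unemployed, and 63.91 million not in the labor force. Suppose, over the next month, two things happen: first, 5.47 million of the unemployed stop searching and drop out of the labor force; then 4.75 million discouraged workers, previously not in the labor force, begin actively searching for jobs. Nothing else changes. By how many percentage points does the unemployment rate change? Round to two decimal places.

Initially, labor force = 111.27 + 13.27 = 124.54 million, so u = 13.27/124.54 = 10.66%.
After the first change, unemployed and labor force both fall by 5.47 → E = 111.27, U = 7.80, labor force = 119.07 million.
After the second change, unemployed and labor force both rise by 4.75 → E = 111.27, U = 12.55, labor force = 123.82 million.
New unemployment rate = 12.55 / 123.82 = 10.14%.
Change = 10.14% − 10.66% = −0.52 percentage points.

The unemployment rate changes by −0.52 percentage points.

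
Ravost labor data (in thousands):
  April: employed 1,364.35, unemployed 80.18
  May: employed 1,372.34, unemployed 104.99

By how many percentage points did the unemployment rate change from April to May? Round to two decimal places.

The unemployment rate changed by +1.56 percentage points.

April: labor force = 1,364.35 + 80.18 = 1,444.53; u = 80.18/1,444.53 = 5.55%.
May: labor force = 1,372.34 + 104.99 = 1,477.33; u = 104.99/1,477.33 = 7.11%.
Change = 7.11% − 5.55% = +1.56 pp.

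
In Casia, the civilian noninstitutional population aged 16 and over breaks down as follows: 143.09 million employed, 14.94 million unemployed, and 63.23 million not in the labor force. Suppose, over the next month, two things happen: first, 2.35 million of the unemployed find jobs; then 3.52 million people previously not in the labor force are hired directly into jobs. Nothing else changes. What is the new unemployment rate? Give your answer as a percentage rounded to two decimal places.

New unemployment rate ≈ 7.79%.

Initially, labor force = 143.09 + 14.94 = 158.03 million, so u = 14.94/158.03 = 9.45%.
After the first change, unemployed falls and employed rises by 2.35; labor force unchanged → E = 145.44, U = 12.59, labor force = 158.03 million.
After the second change, employed and labor force both rise by 3.52; unemployed unchanged → E = 148.96, U = 12.59, labor force = 161.55 million.
New unemployment rate = 12.59 / 161.55 = 7.79%.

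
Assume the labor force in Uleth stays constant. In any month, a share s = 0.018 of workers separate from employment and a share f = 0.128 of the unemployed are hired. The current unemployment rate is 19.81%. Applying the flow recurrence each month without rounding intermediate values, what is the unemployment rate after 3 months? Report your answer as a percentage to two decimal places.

With a fixed labor force, u_{t+1} = u_t + s·(1−u_t) − f·u_t = u_t·(1−s−f) + s.
Here 1−s−f = 0.854 and s = 0.018.
u_1 = 0.198100 × 0.854 + 0.018 = 0.187177.
u_2 = 0.187177 × 0.854 + 0.018 = 0.177849.
u_3 = 0.177849 × 0.854 + 0.018 = 0.169883.

Unemployment rate after three months ≈ 16.99%.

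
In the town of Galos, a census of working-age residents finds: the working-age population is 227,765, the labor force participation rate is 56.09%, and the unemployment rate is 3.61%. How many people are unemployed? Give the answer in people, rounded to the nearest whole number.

Labor force = 0.5609 × 227,765 = 127,753.
Unemployed = 0.0361 × 127,753 ≈ 4,612.

About 4,612 are unemployed.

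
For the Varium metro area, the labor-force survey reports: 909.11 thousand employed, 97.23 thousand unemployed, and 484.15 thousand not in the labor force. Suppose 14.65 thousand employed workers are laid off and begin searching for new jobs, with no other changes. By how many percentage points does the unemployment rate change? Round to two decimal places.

Initially, labor force = 909.11 + 97.23 = 1,006.34 thousand, so u = 97.23/1,006.34 = 9.66%.
After the change, employed falls and unemployed rises by 14.65; labor force unchanged → E = 894.46, U = 111.88, labor force = 1,006.34 thousand.
New unemployment rate = 111.88 / 1,006.34 = 11.12%.
Change = 11.12% − 9.66% = +1.46 percentage points.

The unemployment rate changes by +1.46 percentage points.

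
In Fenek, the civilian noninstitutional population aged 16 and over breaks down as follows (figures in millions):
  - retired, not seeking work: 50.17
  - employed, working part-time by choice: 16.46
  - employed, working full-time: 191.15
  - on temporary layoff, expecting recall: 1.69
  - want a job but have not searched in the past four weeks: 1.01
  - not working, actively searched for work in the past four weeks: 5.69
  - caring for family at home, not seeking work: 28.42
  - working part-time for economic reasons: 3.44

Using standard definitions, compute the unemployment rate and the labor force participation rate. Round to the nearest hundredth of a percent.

Employed = 16.46 + 191.15 + 3.44 = 211.05 million (anyone who worked, including part-time for economic reasons, counts as employed).
Unemployed = 1.69 + 5.69 = 7.38 million (jobless and actively searching, or on temporary layoff).
Labor force = 211.05 + 7.38 = 218.43 million.
Not in labor force = 50.17 + 1.01 + 28.42 = 79.60 million (those not working and not actively searching are outside the labor force — including those who want a job but have given up searching).
Civilian working-age population = 218.43 + 79.60 = 298.03 million.
Unemployment rate = 7.38 / 218.43 = 3.38%.
Labor force participation rate = 218.43 / 298.03 = 73.29%.

Unemployment rate ≈ 3.38%; labor force participation rate ≈ 73.29%.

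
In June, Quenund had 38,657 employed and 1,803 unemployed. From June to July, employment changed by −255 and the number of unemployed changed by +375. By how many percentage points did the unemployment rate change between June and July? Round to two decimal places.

The unemployment rate changed by +0.91 percentage points.

June: labor force = 38,657 + 1,803 = 40,460; u = 1,803/40,460 = 4.46%.
July: labor force = 38,402 + 2,178 = 40,580; u = 2,178/40,580 = 5.37%.
Change = 5.37% − 4.46% = +0.91 pp.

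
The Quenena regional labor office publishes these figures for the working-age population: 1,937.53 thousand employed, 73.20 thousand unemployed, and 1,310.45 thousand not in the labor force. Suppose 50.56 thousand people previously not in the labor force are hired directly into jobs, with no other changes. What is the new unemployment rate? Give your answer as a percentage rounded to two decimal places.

New unemployment rate ≈ 3.55%.

Initially, labor force = 1,937.53 + 73.20 = 2,010.73 thousand, so u = 73.20/2,010.73 = 3.64%.
After the change, employed and labor force both rise by 50.56; unemployed unchanged → E = 1,988.09, U = 73.20, labor force = 2,061.29 thousand.
New unemployment rate = 73.20 / 2,061.29 = 3.55%.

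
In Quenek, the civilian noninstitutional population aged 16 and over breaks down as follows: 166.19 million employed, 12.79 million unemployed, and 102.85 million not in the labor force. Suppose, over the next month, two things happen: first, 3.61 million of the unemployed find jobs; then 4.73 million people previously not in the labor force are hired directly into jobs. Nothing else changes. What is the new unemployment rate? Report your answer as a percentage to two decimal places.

Initially, labor force = 166.19 + 12.79 = 178.98 million, so u = 12.79/178.98 = 7.15%.
After the first change, unemployed falls and employed rises by 3.61; labor force unchanged → E = 169.80, U = 9.18, labor force = 178.98 million.
After the second change, employed and labor force both rise by 4.73; unemployed unchanged → E = 174.53, U = 9.18, labor force = 183.71 million.
New unemployment rate = 9.18 / 183.71 = 5.00%.

New unemployment rate ≈ 5.00%.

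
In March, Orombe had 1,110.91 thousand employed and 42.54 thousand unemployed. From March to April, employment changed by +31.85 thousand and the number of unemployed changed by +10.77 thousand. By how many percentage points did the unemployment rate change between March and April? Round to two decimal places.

March: labor force = 1,110.91 + 42.54 = 1,153.45; u = 42.54/1,153.45 = 3.69%.
April: labor force = 1,142.76 + 53.31 = 1,196.07; u = 53.31/1,196.07 = 4.46%.
Change = 4.46% − 3.69% = +0.77 pp.

The unemployment rate changed by +0.77 percentage points.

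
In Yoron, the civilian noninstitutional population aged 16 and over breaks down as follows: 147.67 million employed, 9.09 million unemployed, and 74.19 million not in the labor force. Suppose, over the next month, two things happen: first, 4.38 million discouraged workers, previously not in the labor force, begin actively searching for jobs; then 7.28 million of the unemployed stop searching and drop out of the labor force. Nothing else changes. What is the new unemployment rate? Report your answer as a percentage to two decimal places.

New unemployment rate ≈ 4.02%.

Initially, labor force = 147.67 + 9.09 = 156.76 million, so u = 9.09/156.76 = 5.80%.
After the first change, unemployed and labor force both rise by 4.38 → E = 147.67, U = 13.47, labor force = 161.14 million.
After the second change, unemployed and labor force both fall by 7.28 → E = 147.67, U = 6.19, labor force = 153.86 million.
New unemployment rate = 6.19 / 153.86 = 4.02%.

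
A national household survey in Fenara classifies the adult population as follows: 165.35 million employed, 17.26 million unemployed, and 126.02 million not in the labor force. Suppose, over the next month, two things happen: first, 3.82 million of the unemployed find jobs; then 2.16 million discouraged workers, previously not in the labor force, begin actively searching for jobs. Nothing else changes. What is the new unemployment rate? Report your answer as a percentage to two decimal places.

New unemployment rate ≈ 8.44%.

Initially, labor force = 165.35 + 17.26 = 182.61 million, so u = 17.26/182.61 = 9.45%.
After the first change, unemployed falls and employed rises by 3.82; labor force unchanged → E = 169.17, U = 13.44, labor force = 182.61 million.
After the second change, unemployed and labor force both rise by 2.16 → E = 169.17, U = 15.60, labor force = 184.77 million.
New unemployment rate = 15.60 / 184.77 = 8.44%.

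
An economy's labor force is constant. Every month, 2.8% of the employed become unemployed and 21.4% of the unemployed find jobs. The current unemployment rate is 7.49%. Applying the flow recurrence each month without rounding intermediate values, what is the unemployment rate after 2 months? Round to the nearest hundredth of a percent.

Unemployment rate after two months ≈ 9.23%.

With a fixed labor force, u_{t+1} = u_t + s·(1−u_t) − f·u_t = u_t·(1−s−f) + s.
Here 1−s−f = 0.758 and s = 0.028.
u_1 = 0.074900 × 0.758 + 0.028 = 0.084774.
u_2 = 0.084774 × 0.758 + 0.028 = 0.092259.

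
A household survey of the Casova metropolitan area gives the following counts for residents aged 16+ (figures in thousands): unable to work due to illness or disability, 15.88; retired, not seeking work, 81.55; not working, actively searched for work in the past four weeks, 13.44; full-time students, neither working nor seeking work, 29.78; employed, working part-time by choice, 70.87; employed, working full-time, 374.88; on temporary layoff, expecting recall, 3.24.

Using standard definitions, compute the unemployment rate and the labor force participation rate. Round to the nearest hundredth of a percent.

Unemployment rate ≈ 3.61%; labor force participation rate ≈ 78.43%.

Employed = 70.87 + 374.88 = 445.75 thousand.
Unemployed = 13.44 + 3.24 = 16.68 thousand (jobless and actively searching, or on temporary layoff).
Labor force = 445.75 + 16.68 = 462.43 thousand.
Not in labor force = 15.88 + 81.55 + 29.78 = 127.21 thousand (those not working and not actively searching are outside the labor force).
Civilian working-age population = 462.43 + 127.21 = 589.64 thousand.
Unemployment rate = 16.68 / 462.43 = 3.61%.
Labor force participation rate = 462.43 / 589.64 = 78.43%.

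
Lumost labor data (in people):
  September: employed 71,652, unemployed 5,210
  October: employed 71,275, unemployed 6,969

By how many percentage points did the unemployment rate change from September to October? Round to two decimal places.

September: labor force = 71,652 + 5,210 = 76,862; u = 5,210/76,862 = 6.78%.
October: labor force = 71,275 + 6,969 = 78,244; u = 6,969/78,244 = 8.91%.
Change = 8.91% − 6.78% = +2.13 pp.

The unemployment rate changed by +2.13 percentage points.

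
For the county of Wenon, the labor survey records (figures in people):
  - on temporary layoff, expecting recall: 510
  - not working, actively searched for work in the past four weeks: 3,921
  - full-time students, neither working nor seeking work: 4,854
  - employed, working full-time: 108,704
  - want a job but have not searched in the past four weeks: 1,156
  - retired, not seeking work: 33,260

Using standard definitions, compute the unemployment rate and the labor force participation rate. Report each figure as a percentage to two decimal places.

Employed = 108,704.
Unemployed = 510 + 3,921 = 4,431 (jobless and actively searching, or on temporary layoff).
Labor force = 108,704 + 4,431 = 113,135.
Not in labor force = 4,854 + 1,156 + 33,260 = 39,270 (those not working and not actively searching are outside the labor force — including those who want a job but have given up searching).
Civilian working-age population = 113,135 + 39,270 = 152,405.
Unemployment rate = 4,431 / 113,135 = 3.92%.
Labor force participation rate = 113,135 / 152,405 = 74.23%.

Unemployment rate ≈ 3.92%; labor force participation rate ≈ 74.23%.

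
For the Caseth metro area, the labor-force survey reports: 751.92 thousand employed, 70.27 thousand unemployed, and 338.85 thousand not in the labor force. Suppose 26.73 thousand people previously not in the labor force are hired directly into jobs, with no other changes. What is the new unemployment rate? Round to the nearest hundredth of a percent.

New unemployment rate ≈ 8.28%.

Initially, labor force = 751.92 + 70.27 = 822.19 thousand, so u = 70.27/822.19 = 8.55%.
After the change, employed and labor force both rise by 26.73; unemployed unchanged → E = 778.65, U = 70.27, labor force = 848.92 thousand.
New unemployment rate = 70.27 / 848.92 = 8.28%.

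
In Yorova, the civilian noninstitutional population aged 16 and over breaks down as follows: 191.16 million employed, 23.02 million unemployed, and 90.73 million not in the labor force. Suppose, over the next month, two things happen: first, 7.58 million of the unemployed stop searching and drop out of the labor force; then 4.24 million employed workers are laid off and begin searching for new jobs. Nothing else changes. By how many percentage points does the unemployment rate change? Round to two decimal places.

Initially, labor force = 191.16 + 23.02 = 214.18 million, so u = 23.02/214.18 = 10.75%.
After the first change, unemployed and labor force both fall by 7.58 → E = 191.16, U = 15.44, labor force = 206.60 million.
After the second change, employed falls and unemployed rises by 4.24; labor force unchanged → E = 186.92, U = 19.68, labor force = 206.60 million.
New unemployment rate = 19.68 / 206.60 = 9.53%.
Change = 9.53% − 10.75% = −1.22 percentage points.

The unemployment rate changes by −1.22 percentage points.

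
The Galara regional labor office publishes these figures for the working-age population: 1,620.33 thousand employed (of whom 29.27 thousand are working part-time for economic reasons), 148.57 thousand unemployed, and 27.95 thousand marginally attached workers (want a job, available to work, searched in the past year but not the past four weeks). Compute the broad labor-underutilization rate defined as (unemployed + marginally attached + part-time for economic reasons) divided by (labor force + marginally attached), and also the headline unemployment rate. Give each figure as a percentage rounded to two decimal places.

Broad underutilization rate ≈ 11.45%; headline unemployment rate ≈ 8.40%.

Labor force = 1,620.33 + 148.57 = 1,768.90 thousand.
Numerator = 148.57 + 27.95 + 29.27 = 205.79 thousand.
Denominator = 1,768.90 + 27.95 = 1,796.85 thousand.
Broad rate = 205.79 / 1,796.85 = 11.45%.
Headline unemployment rate = 148.57 / 1,768.90 = 8.40%.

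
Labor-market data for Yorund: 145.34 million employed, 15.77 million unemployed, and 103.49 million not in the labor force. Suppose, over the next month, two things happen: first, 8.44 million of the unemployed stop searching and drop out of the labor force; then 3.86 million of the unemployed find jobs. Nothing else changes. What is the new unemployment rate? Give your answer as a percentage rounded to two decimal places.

New unemployment rate ≈ 2.27%.

Initially, labor force = 145.34 + 15.77 = 161.11 million, so u = 15.77/161.11 = 9.79%.
After the first change, unemployed and labor force both fall by 8.44 → E = 145.34, U = 7.33, labor force = 152.67 million.
After the second change, unemployed falls and employed rises by 3.86; labor force unchanged → E = 149.20, U = 3.47, labor force = 152.67 million.
New unemployment rate = 3.47 / 152.67 = 2.27%.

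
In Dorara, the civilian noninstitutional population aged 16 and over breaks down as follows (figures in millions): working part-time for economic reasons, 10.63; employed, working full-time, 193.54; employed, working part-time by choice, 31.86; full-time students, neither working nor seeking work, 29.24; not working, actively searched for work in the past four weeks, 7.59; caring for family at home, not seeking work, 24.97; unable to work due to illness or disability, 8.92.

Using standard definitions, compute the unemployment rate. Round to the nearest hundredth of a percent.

Employed = 10.63 + 193.54 + 31.86 = 236.03 million (anyone who worked, including part-time for economic reasons, counts as employed).
Unemployed = 7.59 million.
Labor force = 236.03 + 7.59 = 243.62 million.
Unemployment rate = 7.59 / 243.62 = 3.12%.

Unemployment rate ≈ 3.12%.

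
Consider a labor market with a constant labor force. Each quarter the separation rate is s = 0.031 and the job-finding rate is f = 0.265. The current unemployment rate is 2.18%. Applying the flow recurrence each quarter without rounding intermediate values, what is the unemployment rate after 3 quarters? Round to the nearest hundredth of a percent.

With a fixed labor force, u_{t+1} = u_t + s·(1−u_t) − f·u_t = u_t·(1−s−f) + s.
Here 1−s−f = 0.704 and s = 0.031.
u_1 = 0.021800 × 0.704 + 0.031 = 0.046347.
u_2 = 0.046347 × 0.704 + 0.031 = 0.063628.
u_3 = 0.063628 × 0.704 + 0.031 = 0.075794.

Unemployment rate after three quarters ≈ 7.58%.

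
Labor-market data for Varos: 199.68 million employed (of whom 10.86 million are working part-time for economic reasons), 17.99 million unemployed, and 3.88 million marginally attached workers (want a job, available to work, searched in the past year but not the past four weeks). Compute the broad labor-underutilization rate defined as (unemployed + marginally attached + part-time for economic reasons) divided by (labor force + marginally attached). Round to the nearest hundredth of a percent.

Broad underutilization rate ≈ 14.77%.

Labor force = 199.68 + 17.99 = 217.67 million.
Numerator = 17.99 + 3.88 + 10.86 = 32.73 million.
Denominator = 217.67 + 3.88 = 221.55 million.
Broad rate = 32.73 / 221.55 = 14.77%.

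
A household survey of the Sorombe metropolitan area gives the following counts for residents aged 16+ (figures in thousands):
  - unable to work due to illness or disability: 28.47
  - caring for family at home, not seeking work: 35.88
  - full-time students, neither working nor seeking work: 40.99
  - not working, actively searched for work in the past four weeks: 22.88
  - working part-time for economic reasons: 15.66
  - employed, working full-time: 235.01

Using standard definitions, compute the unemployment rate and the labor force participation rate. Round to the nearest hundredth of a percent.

Unemployment rate ≈ 8.36%; labor force participation rate ≈ 72.20%.

Employed = 15.66 + 235.01 = 250.67 thousand (anyone who worked, including part-time for economic reasons, counts as employed).
Unemployed = 22.88 thousand.
Labor force = 250.67 + 22.88 = 273.55 thousand.
Not in labor force = 28.47 + 35.88 + 40.99 = 105.34 thousand (those not working and not actively searching are outside the labor force).
Civilian working-age population = 273.55 + 105.34 = 378.89 thousand.
Unemployment rate = 22.88 / 273.55 = 8.36%.
Labor force participation rate = 273.55 / 378.89 = 72.20%.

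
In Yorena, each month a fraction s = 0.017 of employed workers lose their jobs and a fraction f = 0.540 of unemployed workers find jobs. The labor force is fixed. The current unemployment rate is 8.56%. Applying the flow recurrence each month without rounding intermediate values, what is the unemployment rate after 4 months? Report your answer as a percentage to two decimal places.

With a fixed labor force, u_{t+1} = u_t + s·(1−u_t) − f·u_t = u_t·(1−s−f) + s.
Here 1−s−f = 0.443 and s = 0.017.
u_1 = 0.085600 × 0.443 + 0.017 = 0.054921.
u_2 = 0.054921 × 0.443 + 0.017 = 0.041330.
u_3 = 0.041330 × 0.443 + 0.017 = 0.035309.
u_4 = 0.035309 × 0.443 + 0.017 = 0.032642.

Unemployment rate after four months ≈ 3.26%.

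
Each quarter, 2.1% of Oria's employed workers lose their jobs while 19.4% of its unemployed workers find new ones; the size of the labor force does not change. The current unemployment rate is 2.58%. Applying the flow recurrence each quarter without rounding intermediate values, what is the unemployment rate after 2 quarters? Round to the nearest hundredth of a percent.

With a fixed labor force, u_{t+1} = u_t + s·(1−u_t) − f·u_t = u_t·(1−s−f) + s.
Here 1−s−f = 0.785 and s = 0.021.
u_1 = 0.025800 × 0.785 + 0.021 = 0.041253.
u_2 = 0.041253 × 0.785 + 0.021 = 0.053384.

Unemployment rate after two quarters ≈ 5.34%.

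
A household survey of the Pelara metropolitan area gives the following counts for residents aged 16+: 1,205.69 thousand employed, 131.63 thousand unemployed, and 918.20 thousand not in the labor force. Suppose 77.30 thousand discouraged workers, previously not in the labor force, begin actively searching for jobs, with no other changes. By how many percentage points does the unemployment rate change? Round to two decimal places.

Initially, labor force = 1,205.69 + 131.63 = 1,337.32 thousand, so u = 131.63/1,337.32 = 9.84%.
After the change, unemployed and labor force both rise by 77.30 → E = 1,205.69, U = 208.93, labor force = 1,414.62 thousand.
New unemployment rate = 208.93 / 1,414.62 = 14.77%.
Change = 14.77% − 9.84% = +4.93 percentage points.

The unemployment rate changes by +4.93 percentage points.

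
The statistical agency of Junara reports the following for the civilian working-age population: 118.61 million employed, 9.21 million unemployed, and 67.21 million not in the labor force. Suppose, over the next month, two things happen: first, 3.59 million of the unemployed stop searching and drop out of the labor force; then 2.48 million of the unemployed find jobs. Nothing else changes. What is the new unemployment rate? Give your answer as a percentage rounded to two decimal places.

Initially, labor force = 118.61 + 9.21 = 127.82 million, so u = 9.21/127.82 = 7.21%.
After the first change, unemployed and labor force both fall by 3.59 → E = 118.61, U = 5.62, labor force = 124.23 million.
After the second change, unemployed falls and employed rises by 2.48; labor force unchanged → E = 121.09, U = 3.14, labor force = 124.23 million.
New unemployment rate = 3.14 / 124.23 = 2.53%.

New unemployment rate ≈ 2.53%.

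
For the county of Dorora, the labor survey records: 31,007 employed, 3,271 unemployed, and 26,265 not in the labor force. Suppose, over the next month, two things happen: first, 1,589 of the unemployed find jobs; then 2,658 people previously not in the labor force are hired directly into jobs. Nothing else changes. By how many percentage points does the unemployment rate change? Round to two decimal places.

Initially, labor force = 31,007 + 3,271 = 34,278, so u = 3,271/34,278 = 9.54%.
After the first change, unemployed falls and employed rises by 1,589; labor force unchanged → E = 32,596, U = 1,682, labor force = 34,278.
After the second change, employed and labor force both rise by 2,658; unemployed unchanged → E = 35,254, U = 1,682, labor force = 36,936.
New unemployment rate = 1,682 / 36,936 = 4.55%.
Change = 4.55% − 9.54% = −4.99 percentage points.

The unemployment rate changes by −4.99 percentage points.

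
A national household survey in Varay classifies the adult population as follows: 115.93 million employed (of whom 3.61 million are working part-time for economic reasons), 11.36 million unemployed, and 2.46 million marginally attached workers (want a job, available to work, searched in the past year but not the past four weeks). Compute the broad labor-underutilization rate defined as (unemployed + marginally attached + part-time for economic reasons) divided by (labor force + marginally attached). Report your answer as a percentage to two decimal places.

Broad underutilization rate ≈ 13.43%.

Labor force = 115.93 + 11.36 = 127.29 million.
Numerator = 11.36 + 2.46 + 3.61 = 17.43 million.
Denominator = 127.29 + 2.46 = 129.75 million.
Broad rate = 17.43 / 129.75 = 13.43%.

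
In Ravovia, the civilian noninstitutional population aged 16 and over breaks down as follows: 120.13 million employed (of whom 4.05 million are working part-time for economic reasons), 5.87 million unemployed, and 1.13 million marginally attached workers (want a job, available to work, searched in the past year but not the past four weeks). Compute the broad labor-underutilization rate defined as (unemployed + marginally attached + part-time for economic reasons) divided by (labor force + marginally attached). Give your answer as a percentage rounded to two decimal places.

Broad underutilization rate ≈ 8.69%.

Labor force = 120.13 + 5.87 = 126.00 million.
Numerator = 5.87 + 1.13 + 4.05 = 11.05 million.
Denominator = 126.00 + 1.13 = 127.13 million.
Broad rate = 11.05 / 127.13 = 8.69%.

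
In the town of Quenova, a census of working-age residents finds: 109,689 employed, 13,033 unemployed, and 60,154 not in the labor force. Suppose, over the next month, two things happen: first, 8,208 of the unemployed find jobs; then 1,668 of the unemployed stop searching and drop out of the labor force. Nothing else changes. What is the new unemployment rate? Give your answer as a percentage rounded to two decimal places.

Initially, labor force = 109,689 + 13,033 = 122,722, so u = 13,033/122,722 = 10.62%.
After the first change, unemployed falls and employed rises by 8,208; labor force unchanged → E = 117,897, U = 4,825, labor force = 122,722.
After the second change, unemployed and labor force both fall by 1,668 → E = 117,897, U = 3,157, labor force = 121,054.
New unemployment rate = 3,157 / 121,054 = 2.61%.

New unemployment rate ≈ 2.61%.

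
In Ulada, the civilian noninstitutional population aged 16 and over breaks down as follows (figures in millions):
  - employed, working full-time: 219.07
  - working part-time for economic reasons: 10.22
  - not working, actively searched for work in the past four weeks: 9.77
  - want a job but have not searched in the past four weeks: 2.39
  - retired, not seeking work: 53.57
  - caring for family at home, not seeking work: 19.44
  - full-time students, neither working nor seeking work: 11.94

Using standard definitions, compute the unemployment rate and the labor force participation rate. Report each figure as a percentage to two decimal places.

Employed = 219.07 + 10.22 = 229.29 million (anyone who worked, including part-time for economic reasons, counts as employed).
Unemployed = 9.77 million.
Labor force = 229.29 + 9.77 = 239.06 million.
Not in labor force = 2.39 + 53.57 + 19.44 + 11.94 = 87.34 million (those not working and not actively searching are outside the labor force — including those who want a job but have given up searching).
Civilian working-age population = 239.06 + 87.34 = 326.40 million.
Unemployment rate = 9.77 / 239.06 = 4.09%.
Labor force participation rate = 239.06 / 326.40 = 73.24%.

Unemployment rate ≈ 4.09%; labor force participation rate ≈ 73.24%.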